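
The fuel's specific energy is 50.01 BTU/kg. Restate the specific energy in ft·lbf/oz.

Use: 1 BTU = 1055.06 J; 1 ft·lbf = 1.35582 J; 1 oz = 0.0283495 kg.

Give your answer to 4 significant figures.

50.01 BTU/kg × 1055.06 J/BTU = 52763.6 J/kg
52763.6 J/kg ÷ 1.35582 J/ft·lbf × 0.0283495 kg/oz = 1103.26 ft·lbf/oz

1103 ft·lbf/oz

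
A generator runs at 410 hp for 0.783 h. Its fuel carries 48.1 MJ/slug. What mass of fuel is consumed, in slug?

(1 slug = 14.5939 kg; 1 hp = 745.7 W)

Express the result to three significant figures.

17.9 slug

410 hp → 305737 W
0.783 h → 2818.8 s
E = P × t = 305737 × 2818.8 = 8.61811×10⁸ J
48.1 MJ/slug → 3.2959×10⁶ J/kg
m = E / e_s = 8.61811×10⁸ / 3.2959×10⁶ = 261.48 kg
In slug: 261.48 / 14.5939 = 17.9171 slug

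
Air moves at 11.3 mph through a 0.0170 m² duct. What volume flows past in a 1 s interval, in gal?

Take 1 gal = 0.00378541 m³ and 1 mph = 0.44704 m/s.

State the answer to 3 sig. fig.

22.7 gal

11.3 mph × 0.44704 → 5.05155 m/s
V = v × A × t = 5.05155 m/s × 0.017 m² × 1 s = 0.0858764 m³
0.0858764 m³ ÷ (0.00378541 m³/gal) = 22.6862 gal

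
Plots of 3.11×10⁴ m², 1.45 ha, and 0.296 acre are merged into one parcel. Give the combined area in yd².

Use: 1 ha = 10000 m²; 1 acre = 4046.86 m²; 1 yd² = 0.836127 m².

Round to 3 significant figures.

3.11×10⁴ m² (already m²)
1.45 ha × 10000 → 14500 m²
0.296 acre × 4046.86 → 1197.87 m²
Sum: 31100 + 14500 + 1197.87 = 46797.9 m²
In yd²: 46797.9 / 0.836127 = 55969.8 yd²

5.60×10⁴ yd²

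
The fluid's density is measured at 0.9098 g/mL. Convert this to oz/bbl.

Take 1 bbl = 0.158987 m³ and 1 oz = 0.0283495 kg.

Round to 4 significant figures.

0.9098 g/mL × 0.001 kg/g ÷ 10⁻⁶ m³/mL = 909.8 kg/m³
909.8 kg/m³ ÷ 0.0283495 kg/oz × 0.158987 m³/bbl = 5102.25 oz/bbl

5102 oz/bbl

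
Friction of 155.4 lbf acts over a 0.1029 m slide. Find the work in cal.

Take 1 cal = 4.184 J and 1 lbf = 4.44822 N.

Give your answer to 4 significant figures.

17.00 cal

155.4 lbf × 4.44822 = 691.253 N
W = F × d = 691.253 N × 0.1029 m = 71.1299 J
71.1299 J ÷ (4.184 J/cal) = 17.0005 cal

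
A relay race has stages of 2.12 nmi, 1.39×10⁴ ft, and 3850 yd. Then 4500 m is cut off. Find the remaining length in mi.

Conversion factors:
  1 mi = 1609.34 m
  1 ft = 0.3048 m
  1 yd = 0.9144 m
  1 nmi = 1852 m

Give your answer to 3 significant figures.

4.46 mi

2.12 nmi × 1852 = 3926.24 m
1.39×10⁴ ft × 0.3048 = 4236.72 m
3850 yd × 0.9144 = 3520.44 m
4500 m (already m)
Result: 3926.24 + 4236.72 + 3520.44 − 4500 = 7183.4 m
In mi: 7183.4 / 1609.34 = 4.46357 mi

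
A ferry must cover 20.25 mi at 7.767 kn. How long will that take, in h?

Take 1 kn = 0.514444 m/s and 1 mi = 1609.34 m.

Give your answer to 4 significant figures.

2.266 h

20.25 mi × 1609.34 → 32589.1 m
7.767 kn × 0.514444 → 3.99569 m/s
t = d / v = 32589.1 m / 3.99569 m/s = 8156.06 s
8156.06 s ÷ (3600 s/h) = 2.26557 h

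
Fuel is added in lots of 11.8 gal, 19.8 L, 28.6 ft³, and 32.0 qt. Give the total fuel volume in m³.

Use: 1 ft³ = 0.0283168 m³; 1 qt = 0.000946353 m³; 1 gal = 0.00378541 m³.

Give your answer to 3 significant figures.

0.905 m³

11.8 gal × 0.00378541 = 0.0446678 m³
19.8 L × 0.001 = 0.0198 m³
28.6 ft³ × 0.0283168 = 0.80986 m³
32.0 qt × 0.000946353 = 0.0302833 m³
Total: 0.0446678 + 0.0198 + 0.80986 + 0.0302833 = 0.904611 m³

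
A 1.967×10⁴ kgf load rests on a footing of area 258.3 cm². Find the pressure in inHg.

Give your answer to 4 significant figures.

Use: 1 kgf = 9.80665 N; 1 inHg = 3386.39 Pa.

1.967×10⁴ kgf × 9.80665 → 192897 N
258.3 cm² × 0.0001 → 0.02583 m²
P = F / A = 192897 N / 0.02583 m² = 7.46794×10⁶ Pa
7.46794×10⁶ Pa ÷ (3386.39 Pa/inHg) = 2205.28 inHg

2205 inHg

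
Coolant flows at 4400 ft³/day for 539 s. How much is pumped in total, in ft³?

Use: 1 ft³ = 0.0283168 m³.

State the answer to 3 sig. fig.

4400 ft³/day → 0.00144206 m³/s
V = Q × t = 0.00144206 × 539 = 0.77727 m³
In ft³: 0.77727 / 0.0283168 = 27.4491 ft³

27.4 ft³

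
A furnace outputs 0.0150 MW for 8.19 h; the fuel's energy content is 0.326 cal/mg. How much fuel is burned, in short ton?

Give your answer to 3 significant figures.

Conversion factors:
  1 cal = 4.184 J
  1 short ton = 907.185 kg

0.0150 MW → 15000 W
8.19 h → 29484 s
E = P × t = 15000 × 29484 = 4.4226×10⁸ J
0.326 cal/mg → 1.36398×10⁶ J/kg
m = E / e_s = 4.4226×10⁸ / 1.36398×10⁶ = 324.242 kg
In short ton: 324.242 / 907.185 = 0.357416 short ton

0.357 short ton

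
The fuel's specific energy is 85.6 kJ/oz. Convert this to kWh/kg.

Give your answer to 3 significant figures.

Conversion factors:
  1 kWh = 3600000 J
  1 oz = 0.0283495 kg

0.839 kWh/kg

85.6 kJ/oz × 1000 J/kJ ÷ 0.0283495 kg/oz = 3.01945×10⁶ J/kg
3.01945×10⁶ J/kg ÷ 3600000 J/kWh = 0.838736 kWh/kg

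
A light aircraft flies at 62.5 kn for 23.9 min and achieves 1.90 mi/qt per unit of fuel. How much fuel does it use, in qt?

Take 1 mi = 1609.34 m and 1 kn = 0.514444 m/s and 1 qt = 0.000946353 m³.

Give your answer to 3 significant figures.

62.5 kn → 32.1528 m/s
23.9 min → 1434 s
d = v × t = 32.1528 × 1434 = 46107.1 m
1.90 mi/qt → 3.23108×10⁶ m/m³
V = d / (distance per unit fuel) = 46107.1 / 3.23108×10⁶ = 0.0142699 m³
In qt: 0.0142699 / 0.000946353 = 15.0788 qt

15.1 qt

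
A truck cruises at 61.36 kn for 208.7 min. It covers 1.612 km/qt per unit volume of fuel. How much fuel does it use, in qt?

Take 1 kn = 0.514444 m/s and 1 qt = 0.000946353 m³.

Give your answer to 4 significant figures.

245.2 qt

61.36 kn → 31.5663 m/s
208.7 min → 12522 s
d = v × t = 31.5663 × 12522 = 395273 m
1.612 km/qt → 1.70338×10⁶ m/m³
V = d / (distance per unit fuel) = 395273 / 1.70338×10⁶ = 0.232052 m³
In qt: 0.232052 / 0.000946353 = 245.207 qt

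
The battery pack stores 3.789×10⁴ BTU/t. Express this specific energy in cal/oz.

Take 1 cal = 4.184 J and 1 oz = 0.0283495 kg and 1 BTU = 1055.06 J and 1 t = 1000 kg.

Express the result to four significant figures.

270.9 cal/oz

3.789×10⁴ BTU/t × 1055.06 J/BTU ÷ 1000 kg/t = 39976.2 J/kg
39976.2 J/kg ÷ 4.184 J/cal × 0.0283495 kg/oz = 270.866 cal/oz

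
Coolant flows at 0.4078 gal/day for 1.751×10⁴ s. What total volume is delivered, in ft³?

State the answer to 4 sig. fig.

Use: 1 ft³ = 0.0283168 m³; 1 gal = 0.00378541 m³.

0.01105 ft³

0.4078 gal/day → 1.78668×10⁻⁸ m³/s
V = Q × t = 1.78668×10⁻⁸ × 17510 = 3.12848×10⁻⁴ m³
In ft³: 3.12848×10⁻⁴ / 0.0283168 = 0.0110481 ft³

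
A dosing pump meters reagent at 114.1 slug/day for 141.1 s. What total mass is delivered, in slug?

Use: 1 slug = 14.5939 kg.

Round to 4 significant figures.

0.1863 slug

114.1 slug/day → 0.0192727 kg/s
m = ṁ × t = 0.0192727 × 141.1 = 2.71938 kg
In slug: 2.71938 / 14.5939 = 0.186337 slug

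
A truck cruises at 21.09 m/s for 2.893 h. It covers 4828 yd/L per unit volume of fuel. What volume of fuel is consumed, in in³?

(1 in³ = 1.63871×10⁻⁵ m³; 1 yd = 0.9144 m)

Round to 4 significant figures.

2.893 h → 10414.8 s
d = v × t = 21.09 × 10414.8 = 219648 m
4828 yd/L → 4.41472×10⁶ m/m³
V = d / (distance per unit fuel) = 219648 / 4.41472×10⁶ = 0.0497536 m³
In in³: 0.0497536 / 1.63871×10⁻⁵ = 3036.14 in³

3036 in³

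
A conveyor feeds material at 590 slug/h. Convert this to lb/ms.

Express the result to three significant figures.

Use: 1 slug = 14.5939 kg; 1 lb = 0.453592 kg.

0.00527 lb/ms

590 slug/h × 14.5939 kg/slug ÷ 3600 s/h = 2.39178 kg/s
2.39178 kg/s ÷ 0.453592 kg/lb × 0.001 s/ms = 0.00527298 lb/ms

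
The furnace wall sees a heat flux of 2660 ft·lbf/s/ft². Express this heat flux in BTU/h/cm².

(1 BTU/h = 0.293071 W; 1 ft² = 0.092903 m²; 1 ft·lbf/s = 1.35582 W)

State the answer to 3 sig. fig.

2660 ft·lbf/s/ft² × 1.35582 W/ft·lbf/s ÷ 0.092903 m²/ft² = 38819.9 W/m²
38819.9 W/m² ÷ 0.293071 W/BTU/h × 0.0001 m²/cm² = 13.2459 BTU/h/cm²

13.2 BTU/h/cm²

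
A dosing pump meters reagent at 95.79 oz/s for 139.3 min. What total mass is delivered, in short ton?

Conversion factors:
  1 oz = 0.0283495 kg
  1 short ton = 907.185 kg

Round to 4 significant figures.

25.02 short ton

95.79 oz/s → 2.7156 kg/s
139.3 min → 8358 s
m = ṁ × t = 2.7156 × 8358 = 22697 kg
In short ton: 22697 / 907.185 = 25.0192 short ton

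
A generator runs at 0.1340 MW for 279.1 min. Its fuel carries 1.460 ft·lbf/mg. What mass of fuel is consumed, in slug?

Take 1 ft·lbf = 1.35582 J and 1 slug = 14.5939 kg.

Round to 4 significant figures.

0.1340 MW → 134000 W
279.1 min → 16746 s
E = P × t = 134000 × 16746 = 2.24396×10⁹ J
1.460 ft·lbf/mg → 1.9795×10⁶ J/kg
m = E / e_s = 2.24396×10⁹ / 1.9795×10⁶ = 1133.6 kg
In slug: 1133.6 / 14.5939 = 77.6763 slug

77.68 slug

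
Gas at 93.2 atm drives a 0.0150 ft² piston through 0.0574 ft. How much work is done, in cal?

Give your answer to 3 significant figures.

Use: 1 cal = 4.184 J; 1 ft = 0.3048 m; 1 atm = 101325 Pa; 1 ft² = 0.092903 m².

93.2 atm → 9.44349×10⁶ Pa
0.0150 ft² → 0.00139354 m²
F = P × A = 9.44349×10⁶ × 0.00139354 = 13159.9 N
0.0574 ft → 0.0174955 m
W = F × d = 13159.9 × 0.0174955 = 230.239 J
In cal: 230.239 / 4.184 = 55.0284 cal

55.0 cal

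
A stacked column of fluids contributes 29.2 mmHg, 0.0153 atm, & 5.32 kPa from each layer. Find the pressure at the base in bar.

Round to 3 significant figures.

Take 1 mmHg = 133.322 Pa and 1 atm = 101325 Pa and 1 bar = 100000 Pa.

0.108 bar

29.2 mmHg × 133.322 = 3893 Pa
0.0153 atm × 101325 = 1550.27 Pa
5.32 kPa × 1000 = 5320 Pa
Sum: 3893 + 1550.27 + 5320 = 10763.3 Pa
In bar: 10763.3 / 100000 = 0.107633 bar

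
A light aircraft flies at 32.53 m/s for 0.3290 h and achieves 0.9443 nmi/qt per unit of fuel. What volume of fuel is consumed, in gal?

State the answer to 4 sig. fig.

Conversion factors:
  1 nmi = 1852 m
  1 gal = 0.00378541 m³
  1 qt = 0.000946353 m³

0.3290 h → 1184.4 s
d = v × t = 32.53 × 1184.4 = 38528.5 m
0.9443 nmi/qt → 1.84798×10⁶ m/m³
V = d / (distance per unit fuel) = 38528.5 / 1.84798×10⁶ = 0.020849 m³
In gal: 0.020849 / 0.00378541 = 5.50773 gal

5.508 gal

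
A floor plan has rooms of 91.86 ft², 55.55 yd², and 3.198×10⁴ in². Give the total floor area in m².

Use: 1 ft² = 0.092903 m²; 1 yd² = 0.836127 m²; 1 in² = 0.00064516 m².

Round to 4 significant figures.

91.86 ft² × 0.092903 = 8.53407 m²
55.55 yd² × 0.836127 = 46.4469 m²
3.198×10⁴ in² × 0.00064516 = 20.6322 m²
Total: 8.53407 + 46.4469 + 20.6322 = 75.6132 m²

75.61 m²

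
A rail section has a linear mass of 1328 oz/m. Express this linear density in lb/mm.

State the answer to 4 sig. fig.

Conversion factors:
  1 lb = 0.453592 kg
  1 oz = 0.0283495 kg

0.08300 lb/mm

1328 oz/m × 0.0283495 kg/oz = 37.6481 kg/m
37.6481 kg/m ÷ 0.453592 kg/lb × 0.001 m/mm = 0.0829999 lb/mm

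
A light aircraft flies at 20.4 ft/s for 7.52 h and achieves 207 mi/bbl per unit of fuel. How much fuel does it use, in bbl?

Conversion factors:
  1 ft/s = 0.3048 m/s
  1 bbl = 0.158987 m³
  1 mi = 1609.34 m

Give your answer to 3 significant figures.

20.4 ft/s → 6.21792 m/s
7.52 h → 27072 s
d = v × t = 6.21792 × 27072 = 168332 m
207 mi/bbl → 2.09535×10⁶ m/m³
V = d / (distance per unit fuel) = 168332 / 2.09535×10⁶ = 0.080336 m³
In bbl: 0.080336 / 0.158987 = 0.505299 bbl

0.505 bbl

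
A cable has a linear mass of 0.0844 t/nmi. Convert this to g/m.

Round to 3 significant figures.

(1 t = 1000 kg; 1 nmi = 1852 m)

0.0844 t/nmi × 1000 kg/t ÷ 1852 m/nmi = 0.0455724 kg/m
0.0455724 kg/m ÷ 0.001 kg/g = 45.5724 g/m

45.6 g/m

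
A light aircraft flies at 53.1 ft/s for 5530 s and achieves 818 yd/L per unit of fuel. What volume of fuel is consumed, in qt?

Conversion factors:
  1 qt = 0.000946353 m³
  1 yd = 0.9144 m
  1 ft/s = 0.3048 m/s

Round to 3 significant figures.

53.1 ft/s → 16.1849 m/s
d = v × t = 16.1849 × 5530 = 89502.5 m
818 yd/L → 747979 m/m³
V = d / (distance per unit fuel) = 89502.5 / 747979 = 0.119659 m³
In qt: 0.119659 / 0.000946353 = 126.442 qt

126 qt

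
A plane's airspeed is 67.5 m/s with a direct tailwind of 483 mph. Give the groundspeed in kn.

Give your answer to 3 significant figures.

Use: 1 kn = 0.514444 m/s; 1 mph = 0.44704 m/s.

67.5 m/s (already m/s)
483 mph × 0.44704 = 215.92 m/s
Combined: 67.5 + 215.92 = 283.42 m/s
In kn: 283.42 / 0.514444 = 550.925 kn

551 kn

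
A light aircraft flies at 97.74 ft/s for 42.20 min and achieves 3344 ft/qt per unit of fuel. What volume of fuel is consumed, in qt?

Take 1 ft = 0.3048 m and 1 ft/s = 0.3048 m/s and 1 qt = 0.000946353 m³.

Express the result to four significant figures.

74.01 qt

97.74 ft/s → 29.7912 m/s
42.20 min → 2532 s
d = v × t = 29.7912 × 2532 = 75431.3 m
3344 ft/qt → 1.07703×10⁶ m/m³
V = d / (distance per unit fuel) = 75431.3 / 1.07703×10⁶ = 0.0700364 m³
In qt: 0.0700364 / 0.000946353 = 74.0066 qt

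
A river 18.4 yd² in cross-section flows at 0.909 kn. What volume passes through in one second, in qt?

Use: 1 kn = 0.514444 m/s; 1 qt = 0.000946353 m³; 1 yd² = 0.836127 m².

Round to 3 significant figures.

7600 qt

0.909 kn × 0.514444 → 0.46763 m/s
18.4 yd² × 0.836127 → 15.3847 m²
V = v × A × t = 0.46763 m/s × 15.3847 m² × 1 s = 7.19435 m³
7.19435 m³ ÷ (0.000946353 m³/qt) = 7602.18 qt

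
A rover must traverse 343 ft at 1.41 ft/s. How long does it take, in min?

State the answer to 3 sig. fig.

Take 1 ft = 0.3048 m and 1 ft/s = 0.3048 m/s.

4.05 min

343 ft × 0.3048 → 104.546 m
1.41 ft/s × 0.3048 → 0.429768 m/s
t = d / v = 104.546 m / 0.429768 m/s = 243.261 s
243.261 s ÷ (60 s/min) = 4.05435 min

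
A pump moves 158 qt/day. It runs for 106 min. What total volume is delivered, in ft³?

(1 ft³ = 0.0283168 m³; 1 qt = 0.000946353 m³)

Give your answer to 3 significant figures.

0.389 ft³

158 qt/day → 1.7306×10⁻⁶ m³/s
106 min → 6360 s
V = Q × t = 1.7306×10⁻⁶ × 6360 = 0.0110066 m³
In ft³: 0.0110066 / 0.0283168 = 0.388695 ft³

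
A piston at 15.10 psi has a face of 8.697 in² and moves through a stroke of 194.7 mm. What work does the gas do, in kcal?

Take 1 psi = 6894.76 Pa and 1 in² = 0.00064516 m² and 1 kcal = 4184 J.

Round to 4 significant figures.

15.10 psi → 104111 Pa
8.697 in² → 0.00561096 m²
F = P × A = 104111 × 0.00561096 = 584.163 N
194.7 mm → 0.1947 m
W = F × d = 584.163 × 0.1947 = 113.737 J
In kcal: 113.737 / 4184 = 0.0271838 kcal

0.02718 kcal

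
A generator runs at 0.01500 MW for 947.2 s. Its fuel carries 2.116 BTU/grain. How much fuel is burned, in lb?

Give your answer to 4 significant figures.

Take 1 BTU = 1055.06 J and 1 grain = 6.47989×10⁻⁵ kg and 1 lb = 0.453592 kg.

0.9092 lb

0.01500 MW → 15000 W
E = P × t = 15000 × 947.2 = 1.4208×10⁷ J
2.116 BTU/grain → 3.44529×10⁷ J/kg
m = E / e_s = 1.4208×10⁷ / 3.44529×10⁷ = 0.412389 kg
In lb: 0.412389 / 0.453592 = 0.909163 lb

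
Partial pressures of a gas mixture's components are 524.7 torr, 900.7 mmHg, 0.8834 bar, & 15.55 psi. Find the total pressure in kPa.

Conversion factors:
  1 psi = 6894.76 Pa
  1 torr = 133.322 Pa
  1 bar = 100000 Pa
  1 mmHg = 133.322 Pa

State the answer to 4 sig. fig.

524.7 torr × 133.322 = 69954.1 Pa
900.7 mmHg × 133.322 = 120083 Pa
0.8834 bar × 100000 = 88340 Pa
15.55 psi × 6894.76 = 107214 Pa
Sum: 69954.1 + 120083 + 88340 + 107214 = 385591 Pa
In kPa: 385591 / 1000 = 385.591 kPa

385.6 kPa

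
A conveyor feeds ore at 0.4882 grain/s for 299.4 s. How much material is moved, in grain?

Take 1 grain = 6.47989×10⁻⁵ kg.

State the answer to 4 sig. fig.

0.4882 grain/s → 3.16348×10⁻⁵ kg/s
m = ṁ × t = 3.16348×10⁻⁵ × 299.4 = 0.00947146 kg
In grain: 0.00947146 / 6.47989×10⁻⁵ = 146.167 grain

146.2 grain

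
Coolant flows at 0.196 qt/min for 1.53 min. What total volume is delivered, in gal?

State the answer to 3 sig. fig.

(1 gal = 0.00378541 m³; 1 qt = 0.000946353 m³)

0.196 qt/min → 3.09142×10⁻⁶ m³/s
1.53 min → 91.8 s
V = Q × t = 3.09142×10⁻⁶ × 91.8 = 2.83792×10⁻⁴ m³
In gal: 2.83792×10⁻⁴ / 0.00378541 = 0.07497 gal

0.0750 gal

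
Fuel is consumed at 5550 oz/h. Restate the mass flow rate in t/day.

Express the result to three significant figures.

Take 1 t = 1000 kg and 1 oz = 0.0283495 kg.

5550 oz/h × 0.0283495 kg/oz ÷ 3600 s/h = 0.0437055 kg/s
0.0437055 kg/s ÷ 1000 kg/t × 86400 s/day = 3.77616 t/day

3.78 t/day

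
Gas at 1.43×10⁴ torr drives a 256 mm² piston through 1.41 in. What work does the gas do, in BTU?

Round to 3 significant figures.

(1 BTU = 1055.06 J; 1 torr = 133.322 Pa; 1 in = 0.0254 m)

1.43×10⁴ torr → 1.9065×10⁶ Pa
256 mm² → 2.56×10⁻⁴ m²
F = P × A = 1.9065×10⁶ × 2.56×10⁻⁴ = 488.064 N
1.41 in → 0.035814 m
W = F × d = 488.064 × 0.035814 = 17.4795 J
In BTU: 17.4795 / 1055.06 = 0.0165673 BTU

0.0166 BTU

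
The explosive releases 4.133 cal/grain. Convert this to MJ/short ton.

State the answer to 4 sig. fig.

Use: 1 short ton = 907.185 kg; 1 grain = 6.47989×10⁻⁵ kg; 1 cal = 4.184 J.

242.1 MJ/short ton

4.133 cal/grain × 4.184 J/cal ÷ 6.47989×10⁻⁵ kg/grain = 266864 J/kg
266864 J/kg ÷ 1000000 J/MJ × 907.185 kg/short ton = 242.095 MJ/short ton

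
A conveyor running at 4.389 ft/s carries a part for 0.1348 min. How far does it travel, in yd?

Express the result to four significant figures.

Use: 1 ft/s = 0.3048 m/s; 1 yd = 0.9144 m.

11.83 yd

4.389 ft/s × 0.3048 = 1.33777 m/s
0.1348 min × 60 = 8.088 s
d = v × t = 1.33777 m/s × 8.088 s = 10.8199 m
10.8199 m ÷ (0.9144 m/yd) = 11.8328 yd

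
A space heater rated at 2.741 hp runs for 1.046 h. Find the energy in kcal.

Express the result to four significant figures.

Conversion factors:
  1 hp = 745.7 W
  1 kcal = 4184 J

1840 kcal

2.741 hp × 745.7 → 2043.96 W
1.046 h × 3600 → 3765.6 s
E = P × t = 2043.96 W × 3765.6 s = 7.69674×10⁶ J
7.69674×10⁶ J ÷ (4184 J/kcal) = 1839.57 kcal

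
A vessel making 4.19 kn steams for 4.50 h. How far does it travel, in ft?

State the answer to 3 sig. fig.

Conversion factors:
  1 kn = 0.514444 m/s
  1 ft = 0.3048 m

1.15×10⁵ ft

4.19 kn × 0.514444 = 2.15552 m/s
4.50 h × 3600 = 16200 s
d = v × t = 2.15552 m/s × 16200 s = 34919.4 m
34919.4 m ÷ (0.3048 m/ft) = 114565 ft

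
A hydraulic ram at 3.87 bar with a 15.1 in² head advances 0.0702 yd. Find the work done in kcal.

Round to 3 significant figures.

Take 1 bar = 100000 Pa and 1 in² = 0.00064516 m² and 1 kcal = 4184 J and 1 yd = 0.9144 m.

3.87 bar → 387000 Pa
15.1 in² → 0.00974192 m²
F = P × A = 387000 × 0.00974192 = 3770.12 N
0.0702 yd → 0.0641909 m
W = F × d = 3770.12 × 0.0641909 = 242.007 J
In kcal: 242.007 / 4184 = 0.0578411 kcal

0.0578 kcal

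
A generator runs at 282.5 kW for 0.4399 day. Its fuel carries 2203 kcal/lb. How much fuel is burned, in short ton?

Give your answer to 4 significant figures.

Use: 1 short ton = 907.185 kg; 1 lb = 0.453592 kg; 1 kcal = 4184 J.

0.5824 short ton

282.5 kW → 282500 W
0.4399 day → 38007.4 s
E = P × t = 282500 × 38007.4 = 1.07371×10¹⁰ J
2203 kcal/lb → 2.03208×10⁷ J/kg
m = E / e_s = 1.07371×10¹⁰ / 2.03208×10⁷ = 528.38 kg
In short ton: 528.38 / 907.185 = 0.582439 short ton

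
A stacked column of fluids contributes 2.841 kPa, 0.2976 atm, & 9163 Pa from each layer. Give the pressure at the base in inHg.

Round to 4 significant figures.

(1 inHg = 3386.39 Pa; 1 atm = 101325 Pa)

12.45 inHg

2.841 kPa × 1000 = 2841 Pa
0.2976 atm × 101325 = 30154.3 Pa
9163 Pa (already Pa)
Sum: 2841 + 30154.3 + 9163 = 42158.3 Pa
In inHg: 42158.3 / 3386.39 = 12.4493 inHg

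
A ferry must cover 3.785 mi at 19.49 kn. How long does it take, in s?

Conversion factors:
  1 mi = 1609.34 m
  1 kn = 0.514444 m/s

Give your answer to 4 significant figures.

607.5 s

3.785 mi × 1609.34 = 6091.35 m
19.49 kn × 0.514444 = 10.0265 m/s
t = d / v = 6091.35 m / 10.0265 m/s = 607.525 s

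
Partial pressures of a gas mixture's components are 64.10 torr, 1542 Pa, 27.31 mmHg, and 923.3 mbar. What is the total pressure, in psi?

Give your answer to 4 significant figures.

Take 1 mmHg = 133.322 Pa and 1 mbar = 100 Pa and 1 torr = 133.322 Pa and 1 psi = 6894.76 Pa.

64.10 torr × 133.322 = 8545.94 Pa
1542 Pa (already Pa)
27.31 mmHg × 133.322 = 3641.02 Pa
923.3 mbar × 100 = 92330 Pa
Total: 8545.94 + 1542 + 3641.02 + 92330 = 106059 Pa
In psi: 106059 / 6894.76 = 15.3826 psi

15.38 psi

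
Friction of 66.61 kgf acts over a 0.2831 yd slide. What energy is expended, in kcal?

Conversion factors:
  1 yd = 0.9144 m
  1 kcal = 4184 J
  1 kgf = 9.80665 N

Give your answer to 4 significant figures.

0.04042 kcal

66.61 kgf × 9.80665 → 653.221 N
0.2831 yd × 0.9144 → 0.258867 m
W = F × d = 653.221 N × 0.258867 m = 169.097 J
169.097 J ÷ (4184 J/kcal) = 0.0404152 kcal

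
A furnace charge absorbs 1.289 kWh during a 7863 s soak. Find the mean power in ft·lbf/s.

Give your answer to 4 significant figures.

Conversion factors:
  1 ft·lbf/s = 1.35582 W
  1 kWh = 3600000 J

435.3 ft·lbf/s

1.289 kWh × 3600000 → 4.6404×10⁶ J
P = E / t = 4.6404×10⁶ J / 7863 s = 590.156 W
590.156 W ÷ (1.35582 W/ft·lbf/s) = 435.276 ft·lbf/s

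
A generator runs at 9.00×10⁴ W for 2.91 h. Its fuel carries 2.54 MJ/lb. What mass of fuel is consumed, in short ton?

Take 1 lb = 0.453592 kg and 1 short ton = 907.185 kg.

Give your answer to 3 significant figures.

2.91 h → 10476 s
E = P × t = 90000 × 10476 = 9.4284×10⁸ J
2.54 MJ/lb → 5.59975×10⁶ J/kg
m = E / e_s = 9.4284×10⁸ / 5.59975×10⁶ = 168.372 kg
In short ton: 168.372 / 907.185 = 0.185598 short ton

0.186 short ton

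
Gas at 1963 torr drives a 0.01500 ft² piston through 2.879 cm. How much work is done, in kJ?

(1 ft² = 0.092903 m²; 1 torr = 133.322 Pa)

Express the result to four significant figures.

1963 torr → 261711 Pa
0.01500 ft² → 0.00139354 m²
F = P × A = 261711 × 0.00139354 = 364.705 N
2.879 cm → 0.02879 m
W = F × d = 364.705 × 0.02879 = 10.4999 J
In kJ: 10.4999 / 1000 = 0.0104999 kJ

0.01050 kJ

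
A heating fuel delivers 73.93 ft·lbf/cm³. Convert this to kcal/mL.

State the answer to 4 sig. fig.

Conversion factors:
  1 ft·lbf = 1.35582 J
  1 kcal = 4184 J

73.93 ft·lbf/cm³ × 1.35582 J/ft·lbf ÷ 10⁻⁶ m³/cm³ = 1.00236×10⁸ J/m³
1.00236×10⁸ J/m³ ÷ 4184 J/kcal × 10⁻⁶ m³/mL = 0.023957 kcal/mL

0.02396 kcal/mL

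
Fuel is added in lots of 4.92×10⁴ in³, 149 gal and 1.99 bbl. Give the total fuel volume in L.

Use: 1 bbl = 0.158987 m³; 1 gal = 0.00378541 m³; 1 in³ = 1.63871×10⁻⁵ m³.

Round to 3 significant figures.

1690 L

4.92×10⁴ in³ × 1.63871×10⁻⁵ = 0.806245 m³
149 gal × 0.00378541 = 0.564026 m³
1.99 bbl × 0.158987 = 0.316384 m³
Sum: 0.806245 + 0.564026 + 0.316384 = 1.68666 m³
In L: 1.68666 / 0.001 = 1686.66 L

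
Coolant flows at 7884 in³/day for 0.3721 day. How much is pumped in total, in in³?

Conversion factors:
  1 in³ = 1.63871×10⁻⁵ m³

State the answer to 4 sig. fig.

2934 in³

7884 in³/day → 1.49532×10⁻⁶ m³/s
0.3721 day → 32149.4 s
V = Q × t = 1.49532×10⁻⁶ × 32149.4 = 0.0480736 m³
In in³: 0.0480736 / 1.63871×10⁻⁵ = 2933.62 in³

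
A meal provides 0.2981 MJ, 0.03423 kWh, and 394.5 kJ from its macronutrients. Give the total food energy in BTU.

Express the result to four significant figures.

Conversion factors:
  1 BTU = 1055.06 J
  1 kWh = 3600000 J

773.3 BTU

0.2981 MJ × 1000000 = 298100 J
0.03423 kWh × 3600000 = 123228 J
394.5 kJ × 1000 = 394500 J
Combined: 298100 + 123228 + 394500 = 815828 J
In BTU: 815828 / 1055.06 = 773.253 BTU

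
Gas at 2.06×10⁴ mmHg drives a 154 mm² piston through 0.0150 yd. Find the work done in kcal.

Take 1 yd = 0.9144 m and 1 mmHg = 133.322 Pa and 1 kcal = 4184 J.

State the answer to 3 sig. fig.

0.00139 kcal

2.06×10⁴ mmHg → 2.74643×10⁶ Pa
154 mm² → 1.54×10⁻⁴ m²
F = P × A = 2.74643×10⁶ × 1.54×10⁻⁴ = 422.95 N
0.0150 yd → 0.013716 m
W = F × d = 422.95 × 0.013716 = 5.80118 J
In kcal: 5.80118 / 4184 = 0.00138652 kcal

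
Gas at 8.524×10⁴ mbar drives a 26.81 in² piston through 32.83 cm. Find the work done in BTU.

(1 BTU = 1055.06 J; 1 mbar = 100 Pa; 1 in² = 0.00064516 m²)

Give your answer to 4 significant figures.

45.88 BTU

8.524×10⁴ mbar → 8.524×10⁶ Pa
26.81 in² → 0.0172967 m²
F = P × A = 8.524×10⁶ × 0.0172967 = 147437 N
32.83 cm → 0.3283 m
W = F × d = 147437 × 0.3283 = 48403.6 J
In BTU: 48403.6 / 1055.06 = 45.8776 BTU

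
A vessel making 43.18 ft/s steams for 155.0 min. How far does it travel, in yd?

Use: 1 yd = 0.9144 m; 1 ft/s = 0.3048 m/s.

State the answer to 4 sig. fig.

1.339×10⁵ yd

43.18 ft/s × 0.3048 → 13.1613 m/s
155.0 min × 60 → 9300 s
d = v × t = 13.1613 m/s × 9300 s = 122400 m
122400 m ÷ (0.9144 m/yd) = 133858 yd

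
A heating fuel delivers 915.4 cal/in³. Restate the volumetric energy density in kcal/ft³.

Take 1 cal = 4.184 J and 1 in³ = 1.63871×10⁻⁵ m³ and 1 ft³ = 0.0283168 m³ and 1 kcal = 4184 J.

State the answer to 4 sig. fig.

1582 kcal/ft³

915.4 cal/in³ × 4.184 J/cal ÷ 1.63871×10⁻⁵ m³/in³ = 2.33722×10⁸ J/m³
2.33722×10⁸ J/m³ ÷ 4184 J/kcal × 0.0283168 m³/ft³ = 1581.8 kcal/ft³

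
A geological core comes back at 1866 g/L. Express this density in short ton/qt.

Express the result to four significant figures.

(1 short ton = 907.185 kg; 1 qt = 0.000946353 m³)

0.001947 short ton/qt

1866 g/L × 0.001 kg/g ÷ 0.001 m³/L = 1866 kg/m³
1866 kg/m³ ÷ 907.185 kg/short ton × 0.000946353 m³/qt = 0.00194657 short ton/qt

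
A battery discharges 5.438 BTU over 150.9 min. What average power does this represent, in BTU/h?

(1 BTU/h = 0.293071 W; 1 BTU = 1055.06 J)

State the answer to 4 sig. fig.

5.438 BTU × 1055.06 → 5737.42 J
150.9 min × 60 → 9054 s
P = E / t = 5737.42 J / 9054 s = 0.633689 W
0.633689 W ÷ (0.293071 W/BTU/h) = 2.16224 BTU/h

2.162 BTU/h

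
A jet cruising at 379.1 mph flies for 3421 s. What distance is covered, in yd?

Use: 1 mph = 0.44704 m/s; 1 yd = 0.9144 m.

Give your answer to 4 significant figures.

379.1 mph × 0.44704 → 169.473 m/s
d = v × t = 169.473 m/s × 3421 s = 579767 m
579767 m ÷ (0.9144 m/yd) = 634041 yd

6.340×10⁵ yd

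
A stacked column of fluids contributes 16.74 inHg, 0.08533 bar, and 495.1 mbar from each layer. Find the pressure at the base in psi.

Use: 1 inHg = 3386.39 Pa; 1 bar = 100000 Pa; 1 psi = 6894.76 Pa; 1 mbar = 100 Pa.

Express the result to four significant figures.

16.64 psi

16.74 inHg × 3386.39 → 56688.2 Pa
0.08533 bar × 100000 → 8533 Pa
495.1 mbar × 100 → 49510 Pa
Sum: 56688.2 + 8533 + 49510 = 114731 Pa
In psi: 114731 / 6894.76 = 16.6403 psi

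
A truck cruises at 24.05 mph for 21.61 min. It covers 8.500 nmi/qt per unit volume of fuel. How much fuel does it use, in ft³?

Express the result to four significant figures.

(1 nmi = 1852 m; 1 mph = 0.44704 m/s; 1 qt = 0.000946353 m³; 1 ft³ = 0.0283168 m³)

24.05 mph → 10.7513 m/s
21.61 min → 1296.6 s
d = v × t = 10.7513 × 1296.6 = 13940.1 m
8.500 nmi/qt → 1.66344×10⁷ m/m³
V = d / (distance per unit fuel) = 13940.1 / 1.66344×10⁷ = 8.38028×10⁻⁴ m³
In ft³: 8.38028×10⁻⁴ / 0.0283168 = 0.0295947 ft³

0.02959 ft³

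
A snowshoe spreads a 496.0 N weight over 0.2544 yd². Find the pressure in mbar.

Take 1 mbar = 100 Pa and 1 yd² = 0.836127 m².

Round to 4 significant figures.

0.2544 yd² × 0.836127 → 0.212711 m²
P = F / A = 496 N / 0.212711 m² = 2331.8 Pa
2331.8 Pa ÷ (100 Pa/mbar) = 23.318 mbar

23.32 mbar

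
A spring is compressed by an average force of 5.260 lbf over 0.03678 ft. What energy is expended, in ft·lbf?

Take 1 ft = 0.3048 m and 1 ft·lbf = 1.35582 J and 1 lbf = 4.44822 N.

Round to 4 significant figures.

0.1935 ft·lbf

5.260 lbf × 4.44822 → 23.3976 N
0.03678 ft × 0.3048 → 0.0112105 m
W = F × d = 23.3976 N × 0.0112105 m = 0.262299 J
0.262299 J ÷ (1.35582 J/ft·lbf) = 0.193462 ft·lbf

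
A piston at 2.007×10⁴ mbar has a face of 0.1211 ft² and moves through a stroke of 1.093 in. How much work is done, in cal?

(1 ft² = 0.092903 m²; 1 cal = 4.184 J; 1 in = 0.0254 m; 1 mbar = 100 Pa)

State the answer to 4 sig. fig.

149.8 cal

2.007×10⁴ mbar → 2.007×10⁶ Pa
0.1211 ft² → 0.0112506 m²
F = P × A = 2.007×10⁶ × 0.0112506 = 22580 N
1.093 in → 0.0277622 m
W = F × d = 22580 × 0.0277622 = 626.87 J
In cal: 626.87 / 4.184 = 149.826 cal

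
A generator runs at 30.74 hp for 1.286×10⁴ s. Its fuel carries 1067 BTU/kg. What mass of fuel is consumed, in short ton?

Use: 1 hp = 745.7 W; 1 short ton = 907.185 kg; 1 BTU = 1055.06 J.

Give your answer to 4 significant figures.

0.2886 short ton

30.74 hp → 22922.8 W
E = P × t = 22922.8 × 12860 = 2.94787×10⁸ J
1067 BTU/kg → 1.12575×10⁶ J/kg
m = E / e_s = 2.94787×10⁸ / 1.12575×10⁶ = 261.858 kg
In short ton: 261.858 / 907.185 = 0.288649 short ton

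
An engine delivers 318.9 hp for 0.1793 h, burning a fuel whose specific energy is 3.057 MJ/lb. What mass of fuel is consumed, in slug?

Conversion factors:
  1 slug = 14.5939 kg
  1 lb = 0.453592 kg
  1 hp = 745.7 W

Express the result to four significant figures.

1.561 slug

318.9 hp → 237804 W
0.1793 h → 645.48 s
E = P × t = 237804 × 645.48 = 1.53498×10⁸ J
3.057 MJ/lb → 6.73954×10⁶ J/kg
m = E / e_s = 1.53498×10⁸ / 6.73954×10⁶ = 22.7757 kg
In slug: 22.7757 / 14.5939 = 1.56063 slug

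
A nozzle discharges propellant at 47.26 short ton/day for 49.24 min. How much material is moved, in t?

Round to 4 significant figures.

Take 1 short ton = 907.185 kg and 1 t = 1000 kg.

47.26 short ton/day → 0.496222 kg/s
49.24 min → 2954.4 s
m = ṁ × t = 0.496222 × 2954.4 = 1466.04 kg
In t: 1466.04 / 1000 = 1.46604 t

1.466 t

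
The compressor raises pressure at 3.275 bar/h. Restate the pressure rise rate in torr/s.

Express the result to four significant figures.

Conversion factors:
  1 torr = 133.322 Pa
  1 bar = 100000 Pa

0.6823 torr/s

3.275 bar/h × 100000 Pa/bar ÷ 3600 s/h = 90.9722 Pa/s
90.9722 Pa/s ÷ 133.322 Pa/torr = 0.682349 torr/s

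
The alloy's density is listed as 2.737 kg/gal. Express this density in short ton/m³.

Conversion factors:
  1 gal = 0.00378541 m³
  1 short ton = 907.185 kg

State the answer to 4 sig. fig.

0.7970 short ton/m³

2.737 kg/gal ÷ 0.00378541 m³/gal = 723.039 kg/m³
723.039 kg/m³ ÷ 907.185 kg/short ton = 0.797014 short ton/m³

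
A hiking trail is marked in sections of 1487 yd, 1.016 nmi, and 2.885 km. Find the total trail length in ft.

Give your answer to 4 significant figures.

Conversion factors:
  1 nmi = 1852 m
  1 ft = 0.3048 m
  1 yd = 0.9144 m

1487 yd × 0.9144 = 1359.71 m
1.016 nmi × 1852 = 1881.63 m
2.885 km × 1000 = 2885 m
Sum: 1359.71 + 1881.63 + 2885 = 6126.34 m
In ft: 6126.34 / 0.3048 = 20099.5 ft

2.010×10⁴ ft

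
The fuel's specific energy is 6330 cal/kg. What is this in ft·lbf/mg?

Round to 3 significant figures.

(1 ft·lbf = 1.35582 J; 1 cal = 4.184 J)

0.0195 ft·lbf/mg

6330 cal/kg × 4.184 J/cal = 26484.7 J/kg
26484.7 J/kg ÷ 1.35582 J/ft·lbf × 10⁻⁶ kg/mg = 0.0195341 ft·lbf/mg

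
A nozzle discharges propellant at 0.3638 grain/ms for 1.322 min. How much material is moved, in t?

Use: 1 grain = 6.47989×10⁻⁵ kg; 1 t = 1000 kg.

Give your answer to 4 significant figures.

0.001870 t

0.3638 grain/ms → 0.0235738 kg/s
1.322 min → 79.32 s
m = ṁ × t = 0.0235738 × 79.32 = 1.86987 kg
In t: 1.86987 / 1000 = 0.00186987 t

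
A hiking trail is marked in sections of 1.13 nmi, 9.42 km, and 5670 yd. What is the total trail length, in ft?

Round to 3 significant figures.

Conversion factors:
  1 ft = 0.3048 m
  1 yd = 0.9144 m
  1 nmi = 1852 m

5.48×10⁴ ft

1.13 nmi × 1852 = 2092.76 m
9.42 km × 1000 = 9420 m
5670 yd × 0.9144 = 5184.65 m
Sum: 2092.76 + 9420 + 5184.65 = 16697.4 m
In ft: 16697.4 / 0.3048 = 54781.5 ft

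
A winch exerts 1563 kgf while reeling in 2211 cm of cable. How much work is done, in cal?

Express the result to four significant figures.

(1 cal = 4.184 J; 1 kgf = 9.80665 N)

1563 kgf × 9.80665 → 15327.8 N
2211 cm × 0.01 → 22.11 m
W = F × d = 15327.8 N × 22.11 m = 338898 J
338898 J ÷ (4.184 J/cal) = 80998.6 cal

8.100×10⁴ cal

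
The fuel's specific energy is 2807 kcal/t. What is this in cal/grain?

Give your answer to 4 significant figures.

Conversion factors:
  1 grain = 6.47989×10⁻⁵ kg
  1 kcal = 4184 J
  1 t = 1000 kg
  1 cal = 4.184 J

0.1819 cal/grain

2807 kcal/t × 4184 J/kcal ÷ 1000 kg/t = 11744.5 J/kg
11744.5 J/kg ÷ 4.184 J/cal × 6.47989×10⁻⁵ kg/grain = 0.181891 cal/grain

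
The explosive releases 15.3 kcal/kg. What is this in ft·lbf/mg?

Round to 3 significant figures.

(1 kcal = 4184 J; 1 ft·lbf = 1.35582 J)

15.3 kcal/kg × 4184 J/kcal = 64015.2 J/kg
64015.2 J/kg ÷ 1.35582 J/ft·lbf × 10⁻⁶ kg/mg = 0.0472151 ft·lbf/mg

0.0472 ft·lbf/mg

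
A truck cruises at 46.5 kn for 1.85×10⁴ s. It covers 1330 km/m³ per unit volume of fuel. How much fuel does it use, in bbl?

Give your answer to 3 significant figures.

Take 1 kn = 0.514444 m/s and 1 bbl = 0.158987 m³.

2.09 bbl

46.5 kn → 23.9216 m/s
d = v × t = 23.9216 × 18500 = 442550 m
1330 km/m³ → 1.33×10⁶ m/m³
V = d / (distance per unit fuel) = 442550 / 1.33×10⁶ = 0.332744 m³
In bbl: 0.332744 / 0.158987 = 2.0929 bbl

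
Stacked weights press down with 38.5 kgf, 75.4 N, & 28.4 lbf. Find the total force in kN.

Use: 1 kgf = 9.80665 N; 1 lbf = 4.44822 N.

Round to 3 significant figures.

0.579 kN

38.5 kgf × 9.80665 = 377.556 N
75.4 N (already N)
28.4 lbf × 4.44822 = 126.329 N
Total: 377.556 + 75.4 + 126.329 = 579.285 N
In kN: 579.285 / 1000 = 0.579285 kN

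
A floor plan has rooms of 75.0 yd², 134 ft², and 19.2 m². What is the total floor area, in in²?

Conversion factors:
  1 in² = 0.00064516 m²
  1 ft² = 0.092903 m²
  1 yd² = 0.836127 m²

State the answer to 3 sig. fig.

1.46×10⁵ in²

75.0 yd² × 0.836127 = 62.7095 m²
134 ft² × 0.092903 = 12.449 m²
19.2 m² (already m²)
Combined: 62.7095 + 12.449 + 19.2 = 94.3585 m²
In in²: 94.3585 / 0.00064516 = 146256 in²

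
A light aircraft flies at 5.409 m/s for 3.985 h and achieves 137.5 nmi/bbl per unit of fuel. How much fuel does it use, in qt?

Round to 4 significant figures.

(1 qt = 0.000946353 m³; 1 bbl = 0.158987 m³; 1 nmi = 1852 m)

51.19 qt

3.985 h → 14346 s
d = v × t = 5.409 × 14346 = 77597.5 m
137.5 nmi/bbl → 1.6017×10⁶ m/m³
V = d / (distance per unit fuel) = 77597.5 / 1.6017×10⁶ = 0.048447 m³
In qt: 0.048447 / 0.000946353 = 51.1934 qt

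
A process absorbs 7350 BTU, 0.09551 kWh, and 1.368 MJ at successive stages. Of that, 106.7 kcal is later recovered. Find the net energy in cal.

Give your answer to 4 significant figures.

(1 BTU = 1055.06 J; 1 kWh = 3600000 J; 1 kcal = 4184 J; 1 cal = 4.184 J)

7350 BTU × 1055.06 → 7.75469×10⁶ J
0.09551 kWh × 3600000 → 343836 J
1.368 MJ × 1000000 → 1.368×10⁶ J
106.7 kcal × 4184 → 446433 J
Net: 7.75469×10⁶ + 343836 + 1.368×10⁶ − 446433 = 9.02009×10⁶ J
In cal: 9.02009×10⁶ / 4.184 = 2.15585×10⁶ cal

2.156×10⁶ cal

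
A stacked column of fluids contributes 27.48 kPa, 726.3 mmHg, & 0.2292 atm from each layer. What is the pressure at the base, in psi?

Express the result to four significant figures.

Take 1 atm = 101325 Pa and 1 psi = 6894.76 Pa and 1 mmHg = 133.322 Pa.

21.40 psi

27.48 kPa × 1000 → 27480 Pa
726.3 mmHg × 133.322 → 96831.8 Pa
0.2292 atm × 101325 → 23223.7 Pa
Combined: 27480 + 96831.8 + 23223.7 = 147536 Pa
In psi: 147536 / 6894.76 = 21.3983 psi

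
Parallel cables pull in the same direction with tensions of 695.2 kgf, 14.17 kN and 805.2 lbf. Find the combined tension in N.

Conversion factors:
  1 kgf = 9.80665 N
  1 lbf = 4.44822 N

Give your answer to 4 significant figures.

695.2 kgf × 9.80665 → 6817.58 N
14.17 kN × 1000 → 14170 N
805.2 lbf × 4.44822 → 3581.71 N
Combined: 6817.58 + 14170 + 3581.71 = 24569.3 N

2.457×10⁴ N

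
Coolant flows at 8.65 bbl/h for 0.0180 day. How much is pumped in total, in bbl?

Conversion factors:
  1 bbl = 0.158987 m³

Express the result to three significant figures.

8.65 bbl/h → 3.8201×10⁻⁴ m³/s
0.0180 day → 1555.2 s
V = Q × t = 3.8201×10⁻⁴ × 1555.2 = 0.594102 m³
In bbl: 0.594102 / 0.158987 = 3.7368 bbl

3.74 bbl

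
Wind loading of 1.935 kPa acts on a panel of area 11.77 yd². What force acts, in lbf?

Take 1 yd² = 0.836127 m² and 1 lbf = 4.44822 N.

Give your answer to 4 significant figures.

4281 lbf

1.935 kPa × 1000 → 1935 Pa
11.77 yd² × 0.836127 → 9.84121 m²
F = P × A = 1935 Pa × 9.84121 m² = 19042.7 N
19042.7 N ÷ (4.44822 N/lbf) = 4280.97 lbf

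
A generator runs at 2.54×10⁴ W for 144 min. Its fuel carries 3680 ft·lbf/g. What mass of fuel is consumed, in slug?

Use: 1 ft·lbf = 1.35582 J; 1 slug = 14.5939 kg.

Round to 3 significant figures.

144 min → 8640 s
E = P × t = 25400 × 8640 = 2.19456×10⁸ J
3680 ft·lbf/g → 4.98942×10⁶ J/kg
m = E / e_s = 2.19456×10⁸ / 4.98942×10⁶ = 43.9843 kg
In slug: 43.9843 / 14.5939 = 3.01388 slug

3.01 slug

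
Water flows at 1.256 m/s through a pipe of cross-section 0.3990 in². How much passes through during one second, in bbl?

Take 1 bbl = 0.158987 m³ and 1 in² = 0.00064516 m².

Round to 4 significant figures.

0.3990 in² × 0.00064516 = 2.57419×10⁻⁴ m²
V = v × A × t = 1.256 m/s × 2.57419×10⁻⁴ m² × 1 s = 3.23318×10⁻⁴ m³
3.23318×10⁻⁴ m³ ÷ (0.158987 m³/bbl) = 0.00203361 bbl

0.002034 bbl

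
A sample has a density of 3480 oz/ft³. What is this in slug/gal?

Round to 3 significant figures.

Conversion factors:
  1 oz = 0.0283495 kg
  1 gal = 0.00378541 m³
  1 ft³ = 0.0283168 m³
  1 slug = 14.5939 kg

0.904 slug/gal

3480 oz/ft³ × 0.0283495 kg/oz ÷ 0.0283168 m³/ft³ = 3484.02 kg/m³
3484.02 kg/m³ ÷ 14.5939 kg/slug × 0.00378541 m³/gal = 0.903696 slug/gal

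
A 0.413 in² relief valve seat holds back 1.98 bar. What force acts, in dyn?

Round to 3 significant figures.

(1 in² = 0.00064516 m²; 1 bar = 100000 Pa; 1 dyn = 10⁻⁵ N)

5.28×10⁶ dyn

1.98 bar × 100000 → 198000 Pa
0.413 in² × 0.00064516 → 2.66451×10⁻⁴ m²
F = P × A = 198000 Pa × 2.66451×10⁻⁴ m² = 52.7573 N
52.7573 N ÷ (10⁻⁵ N/dyn) = 5.27573×10⁶ dyn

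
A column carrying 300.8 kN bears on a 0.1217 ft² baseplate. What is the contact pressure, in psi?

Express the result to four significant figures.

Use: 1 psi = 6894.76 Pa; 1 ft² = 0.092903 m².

300.8 kN × 1000 = 300800 N
0.1217 ft² × 0.092903 = 0.0113063 m²
P = F / A = 300800 N / 0.0113063 m² = 2.66046×10⁷ Pa
2.66046×10⁷ Pa ÷ (6894.76 Pa/psi) = 3858.67 psi

3859 psi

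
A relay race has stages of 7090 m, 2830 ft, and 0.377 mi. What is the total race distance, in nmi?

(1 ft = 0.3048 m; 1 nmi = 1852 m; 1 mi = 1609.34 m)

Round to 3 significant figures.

4.62 nmi

7090 m (already m)
2830 ft × 0.3048 = 862.584 m
0.377 mi × 1609.34 = 606.721 m
Sum: 7090 + 862.584 + 606.721 = 8559.3 m
In nmi: 8559.3 / 1852 = 4.62165 nmi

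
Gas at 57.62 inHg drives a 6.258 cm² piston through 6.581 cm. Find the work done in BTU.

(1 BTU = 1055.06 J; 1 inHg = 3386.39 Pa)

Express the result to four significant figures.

57.62 inHg → 195124 Pa
6.258 cm² → 6.258×10⁻⁴ m²
F = P × A = 195124 × 6.258×10⁻⁴ = 122.109 N
6.581 cm → 0.06581 m
W = F × d = 122.109 × 0.06581 = 8.03599 J
In BTU: 8.03599 / 1055.06 = 0.00761662 BTU

0.007617 BTU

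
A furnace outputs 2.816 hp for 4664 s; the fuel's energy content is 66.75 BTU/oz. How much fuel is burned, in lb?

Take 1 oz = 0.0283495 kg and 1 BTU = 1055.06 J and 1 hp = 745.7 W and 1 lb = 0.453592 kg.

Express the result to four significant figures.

8.692 lb

2.816 hp → 2099.89 W
E = P × t = 2099.89 × 4664 = 9.79389×10⁶ J
66.75 BTU/oz → 2.48418×10⁶ J/kg
m = E / e_s = 9.79389×10⁶ / 2.48418×10⁶ = 3.9425 kg
In lb: 3.9425 / 0.453592 = 8.69173 lb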